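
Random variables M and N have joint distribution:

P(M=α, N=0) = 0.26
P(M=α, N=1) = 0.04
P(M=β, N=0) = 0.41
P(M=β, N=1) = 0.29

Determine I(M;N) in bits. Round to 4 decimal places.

Marginals: p(M) = (0.3000, 0.7000), p(N) = (0.6700, 0.3300).
I(M;N) = H(M) + H(N) − H(M,N).
H(M) = 0.8813, H(N) = 0.9149, H(M,N) = 1.7363.
I(M;N) = 0.8813 + 0.9149 − 1.7363 = 0.0599 bits.

0.0599 bits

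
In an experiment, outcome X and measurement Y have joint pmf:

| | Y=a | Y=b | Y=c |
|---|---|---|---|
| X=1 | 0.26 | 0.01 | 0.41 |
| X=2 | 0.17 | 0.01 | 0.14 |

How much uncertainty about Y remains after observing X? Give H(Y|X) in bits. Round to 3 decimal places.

Marginals: p(X) = (0.6800, 0.3200), p(Y) = (0.4300, 0.0200, 0.5500).
H(Y|X) = Σ p(X) · H(Y|X=·).
  X=1: p=0.6800, H(Y|X=1) = 1.0599
  X=2: p=0.3200, H(Y|X=2) = 1.1628
Weighted sum = 1.093 bits.

1.093 bits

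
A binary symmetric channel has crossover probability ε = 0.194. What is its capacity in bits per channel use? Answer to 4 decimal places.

Binary symmetric channel: C = 1 − h₂(ε) where h₂ is the binary entropy function.
h₂(0.194) = −0.194·log₂0.194 − 0.806·log₂0.806 = 0.7098.
C = 1 − 0.7098 = 0.2902 bits per channel use.

0.2902 bits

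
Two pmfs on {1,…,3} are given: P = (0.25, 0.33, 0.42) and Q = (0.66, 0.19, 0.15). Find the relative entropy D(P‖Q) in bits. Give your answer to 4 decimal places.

0.5366 bits

D(P‖Q) = Σ p·log₂(p/q).
  0.25·log₂(0.25/0.66) = -0.35013
  0.33·log₂(0.33/0.19) = 0.26283
  0.42·log₂(0.42/0.15) = 0.62388
D(P‖Q) = 0.5366 bits.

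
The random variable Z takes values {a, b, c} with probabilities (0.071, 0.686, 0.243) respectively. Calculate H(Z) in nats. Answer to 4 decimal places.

H(Z) = −Σ p·ln p.
  −(0.071)·ln(0.071) = 0.18780
  −(0.686)·ln(0.686) = 0.25854
  −(0.243)·ln(0.243) = 0.34377
Sum: 0.18780 + 0.25854 + 0.34377 = 0.7901 nats.

0.7901 nats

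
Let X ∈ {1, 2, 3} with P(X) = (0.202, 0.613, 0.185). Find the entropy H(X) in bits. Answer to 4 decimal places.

1.3493 bits

H(X) = −Σ p·log₂ p.
  −(0.202)·log₂(0.202) = 0.46613
  −(0.613)·log₂(0.613) = 0.43280
  −(0.185)·log₂(0.185) = 0.45036
Sum: 0.46613 + 0.43280 + 0.45036 = 1.3493 bits.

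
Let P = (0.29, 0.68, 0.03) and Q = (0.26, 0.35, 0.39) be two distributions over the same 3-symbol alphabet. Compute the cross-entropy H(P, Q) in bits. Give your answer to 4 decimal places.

H(P,Q) = −Σ p·log₂ q.
  −0.29·log₂(0.26) = 0.56359
  −0.68·log₂(0.35) = 1.02991
  −0.03·log₂(0.39) = 0.04075
H(P,Q) = 1.6343 bits.

1.6343 bits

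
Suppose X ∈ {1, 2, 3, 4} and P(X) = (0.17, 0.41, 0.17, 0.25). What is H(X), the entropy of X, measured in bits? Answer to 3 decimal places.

H(X) = −Σ p·log₂ p.
  −(0.17)·log₂(0.17) = 0.4346
  −(0.41)·log₂(0.41) = 0.5274
  −(0.17)·log₂(0.17) = 0.4346
  −(0.25)·log₂(0.25) = 0.5000
Sum: 0.4346 + 0.5274 + 0.4346 + 0.5000 = 1.897 bits.

1.897 bits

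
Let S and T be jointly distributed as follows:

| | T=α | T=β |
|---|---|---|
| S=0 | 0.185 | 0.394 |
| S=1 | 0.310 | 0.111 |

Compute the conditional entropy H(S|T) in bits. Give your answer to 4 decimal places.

Marginals: p(S) = (0.5790, 0.4210), p(T) = (0.4950, 0.5050).
H(S|T) = Σ p(T) · H(S|T=·).
  T=α: p=0.4950, H(S|T=α) = 0.9535
  T=β: p=0.5050, H(S|T=β) = 0.7598
Weighted sum = 0.8557 bits.

0.8557 bits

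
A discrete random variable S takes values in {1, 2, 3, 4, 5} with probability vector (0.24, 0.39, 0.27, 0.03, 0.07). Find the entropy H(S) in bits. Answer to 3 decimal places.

H(S) = −Σ p·log₂ p.
  −(0.24)·log₂(0.24) = 0.4941
  −(0.39)·log₂(0.39) = 0.5298
  −(0.27)·log₂(0.27) = 0.5100
  −(0.03)·log₂(0.03) = 0.1518
  −(0.07)·log₂(0.07) = 0.2686
Sum: 0.4941 + 0.5298 + 0.5100 + 0.1518 + 0.2686 = 1.954 bits.

1.954 bits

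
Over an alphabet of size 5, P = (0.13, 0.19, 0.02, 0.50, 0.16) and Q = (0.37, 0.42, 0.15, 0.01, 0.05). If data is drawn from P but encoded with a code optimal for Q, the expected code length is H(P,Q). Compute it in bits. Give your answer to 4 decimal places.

4.4924 bits

H(P,Q) = −Σ p·log₂ q.
  −0.13·log₂(0.37) = 0.18647
  −0.19·log₂(0.42) = 0.23779
  −0.02·log₂(0.15) = 0.05474
  −0.50·log₂(0.01) = 3.32193
  −0.16·log₂(0.05) = 0.69151
H(P,Q) = 4.4924 bits.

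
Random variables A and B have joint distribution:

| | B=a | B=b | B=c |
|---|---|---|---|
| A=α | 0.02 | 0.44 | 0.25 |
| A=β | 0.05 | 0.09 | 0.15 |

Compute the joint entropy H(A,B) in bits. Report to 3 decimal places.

H(A,B) = −Σ p(x,y)·log₂ p(x,y) over all 6 cells.
  cell (α,a): −0.02·log₂0.02 = 0.1129
  cell (α,b): −0.44·log₂0.44 = 0.5211
  cell (α,c): −0.25·log₂0.25 = 0.5000
  cell (β,a): −0.05·log₂0.05 = 0.2161
  cell (β,b): −0.09·log₂0.09 = 0.3127
  cell (β,c): −0.15·log₂0.15 = 0.4105
Sum = 2.073 bits.

2.073 bits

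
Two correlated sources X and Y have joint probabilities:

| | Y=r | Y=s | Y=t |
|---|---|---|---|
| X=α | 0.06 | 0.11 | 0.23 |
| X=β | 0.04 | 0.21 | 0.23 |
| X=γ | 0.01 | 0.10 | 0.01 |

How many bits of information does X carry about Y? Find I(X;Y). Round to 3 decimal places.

Marginals: p(X) = (0.4000, 0.4800, 0.1200), p(Y) = (0.1100, 0.4200, 0.4700).
I(X;Y) = Σ p(x,y)·log₂[p(x,y)/(p(x)p(y))].
  (α,r): 0.06·log₂(1.3636) = 0.0268
  (α,s): 0.11·log₂(0.6548) = -0.0672
  (α,t): 0.23·log₂(1.2234) = 0.0669
  (β,r): 0.04·log₂(0.7576) = -0.0160
  (β,s): 0.21·log₂(1.0417) = 0.0124
  (β,t): 0.23·log₂(1.0195) = 0.0064
  (γ,r): 0.01·log₂(0.7576) = -0.0040
  (γ,s): 0.10·log₂(1.9841) = 0.0989
  (γ,t): 0.01·log₂(0.1773) = -0.0250
Sum = 0.099 bits.

0.099 bits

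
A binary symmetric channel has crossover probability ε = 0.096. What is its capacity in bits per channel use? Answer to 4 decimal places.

Binary symmetric channel: C = 1 − h₂(ε) where h₂ is the binary entropy function.
h₂(0.096) = −0.096·log₂0.096 − 0.904·log₂0.904 = 0.4562.
C = 1 − 0.4562 = 0.5438 bits per channel use.

0.5438 bits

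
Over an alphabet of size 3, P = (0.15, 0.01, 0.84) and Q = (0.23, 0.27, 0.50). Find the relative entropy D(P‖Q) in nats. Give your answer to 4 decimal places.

0.3387 nats

D(P‖Q) = Σ p·ln(p/q).
  0.15·ln(0.15/0.23) = -0.06412
  0.01·ln(0.01/0.27) = -0.03296
  0.84·ln(0.84/0.50) = 0.43579
D(P‖Q) = 0.3387 nats.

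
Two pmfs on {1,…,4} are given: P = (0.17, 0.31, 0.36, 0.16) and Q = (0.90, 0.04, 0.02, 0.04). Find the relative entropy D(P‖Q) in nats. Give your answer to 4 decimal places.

1.6138 nats

D(P‖Q) = Σ p·ln(p/q).
  0.17·ln(0.17/0.90) = -0.28332
  0.31·ln(0.31/0.04) = 0.63478
  0.36·ln(0.36/0.02) = 1.04053
  0.16·ln(0.16/0.04) = 0.22181
D(P‖Q) = 1.6138 nats.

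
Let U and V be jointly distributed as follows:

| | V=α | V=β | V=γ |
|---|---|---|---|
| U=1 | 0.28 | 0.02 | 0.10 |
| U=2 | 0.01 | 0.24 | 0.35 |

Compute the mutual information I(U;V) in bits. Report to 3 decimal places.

0.463 bits

Marginals: p(U) = (0.4000, 0.6000), p(V) = (0.2900, 0.2600, 0.4500).
I(U;V) = H(U) + H(V) − H(U,V).
H(U) = 0.9710, H(V) = 1.5416, H(U,V) = 2.0500.
I(U;V) = 0.9710 + 1.5416 − 2.0500 = 0.463 bits.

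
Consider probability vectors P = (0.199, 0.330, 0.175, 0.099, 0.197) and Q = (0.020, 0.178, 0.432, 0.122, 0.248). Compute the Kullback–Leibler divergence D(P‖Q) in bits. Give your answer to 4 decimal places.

D(P‖Q) = Σ p·log₂(p/q).
  0.199·log₂(0.199/0.020) = 0.65962
  0.330·log₂(0.330/0.178) = 0.29389
  0.175·log₂(0.175/0.432) = -0.22814
  0.099·log₂(0.099/0.122) = -0.02984
  0.197·log₂(0.197/0.248) = -0.06543
D(P‖Q) = 0.6301 bits.

0.6301 bits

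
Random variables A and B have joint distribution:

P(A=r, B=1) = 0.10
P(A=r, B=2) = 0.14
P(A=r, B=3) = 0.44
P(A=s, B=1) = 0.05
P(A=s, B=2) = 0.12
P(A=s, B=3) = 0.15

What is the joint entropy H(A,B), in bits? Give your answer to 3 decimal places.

2.244 bits

H(A,B) = −Σ p(x,y)·log₂ p(x,y) over all 6 cells.
  cell (r,1): −0.10·log₂0.10 = 0.3322
  cell (r,2): −0.14·log₂0.14 = 0.3971
  cell (r,3): −0.44·log₂0.44 = 0.5211
  cell (s,1): −0.05·log₂0.05 = 0.2161
  cell (s,2): −0.12·log₂0.12 = 0.3671
  cell (s,3): −0.15·log₂0.15 = 0.4105
Sum = 2.244 bits.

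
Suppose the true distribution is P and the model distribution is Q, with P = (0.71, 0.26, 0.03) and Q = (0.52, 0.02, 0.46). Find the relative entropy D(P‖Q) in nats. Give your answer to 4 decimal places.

0.8061 nats

D(P‖Q) = Σ p·ln(p/q).
  0.71·ln(0.71/0.52) = 0.22112
  0.26·ln(0.26/0.02) = 0.66689
  0.03·ln(0.03/0.46) = -0.08190
D(P‖Q) = 0.8061 nats.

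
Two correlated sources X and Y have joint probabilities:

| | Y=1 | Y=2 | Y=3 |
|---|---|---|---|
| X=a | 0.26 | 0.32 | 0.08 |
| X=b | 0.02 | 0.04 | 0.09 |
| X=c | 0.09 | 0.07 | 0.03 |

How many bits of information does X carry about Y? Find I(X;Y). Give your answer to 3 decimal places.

0.113 bits

Marginals: p(X) = (0.6600, 0.1500, 0.1900), p(Y) = (0.3700, 0.4300, 0.2000).
I(X;Y) = Σ p(x,y)·log₂[p(x,y)/(p(x)p(y))].
  (a,1): 0.26·log₂(1.0647) = 0.0235
  (a,2): 0.32·log₂(1.1276) = 0.0554
  (a,3): 0.08·log₂(0.6061) = -0.0578
  (b,1): 0.02·log₂(0.3604) = -0.0294
  (b,2): 0.04·log₂(0.6202) = -0.0276
  (b,3): 0.09·log₂(3.0000) = 0.1426
  (c,1): 0.09·log₂(1.2802) = 0.0321
  (c,2): 0.07·log₂(0.8568) = -0.0156
  (c,3): 0.03·log₂(0.7895) = -0.0102
Sum = 0.113 bits.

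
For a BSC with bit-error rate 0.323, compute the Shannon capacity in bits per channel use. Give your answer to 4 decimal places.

Binary symmetric channel: C = 1 − h₂(ε) where h₂ is the binary entropy function.
h₂(0.323) = −0.323·log₂0.323 − 0.677·log₂0.677 = 0.9076.
C = 1 − 0.9076 = 0.0924 bits per channel use.

0.0924 bits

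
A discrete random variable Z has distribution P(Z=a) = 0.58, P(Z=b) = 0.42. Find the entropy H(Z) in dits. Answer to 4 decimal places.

0.2954 dits

H(Z) = −Σ p·log₁₀ p.
  −(0.58)·log₁₀(0.58) = 0.13721
  −(0.42)·log₁₀(0.42) = 0.15824
Sum: 0.13721 + 0.15824 = 0.2954 dits.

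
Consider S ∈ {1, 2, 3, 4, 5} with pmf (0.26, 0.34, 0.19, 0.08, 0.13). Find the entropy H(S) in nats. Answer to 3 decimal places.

H(S) = −Σ p·ln p.
  −(0.26)·ln(0.26) = 0.3502
  −(0.34)·ln(0.34) = 0.3668
  −(0.19)·ln(0.19) = 0.3155
  −(0.08)·ln(0.08) = 0.2021
  −(0.13)·ln(0.13) = 0.2652
Sum: 0.3502 + 0.3668 + 0.3155 + 0.2021 + 0.2652 = 1.500 nats.

1.500 nats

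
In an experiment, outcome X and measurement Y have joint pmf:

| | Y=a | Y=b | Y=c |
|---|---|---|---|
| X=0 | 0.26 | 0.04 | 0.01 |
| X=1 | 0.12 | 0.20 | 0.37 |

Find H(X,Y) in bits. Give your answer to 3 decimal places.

H(X,Y) = −Σ p(x,y)·log₂ p(x,y) over all 6 cells.
  cell (0,a): −0.26·log₂0.26 = 0.5053
  cell (0,b): −0.04·log₂0.04 = 0.1858
  cell (0,c): −0.01·log₂0.01 = 0.0664
  cell (1,a): −0.12·log₂0.12 = 0.3671
  cell (1,b): −0.20·log₂0.20 = 0.4644
  cell (1,c): −0.37·log₂0.37 = 0.5307
Sum = 2.120 bits.

2.120 bits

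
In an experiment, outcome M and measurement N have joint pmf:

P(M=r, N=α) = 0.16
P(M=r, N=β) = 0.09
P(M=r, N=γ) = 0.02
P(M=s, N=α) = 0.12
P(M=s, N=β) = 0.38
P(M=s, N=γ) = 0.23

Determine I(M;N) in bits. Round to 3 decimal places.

Marginals: p(M) = (0.2700, 0.7300), p(N) = (0.2800, 0.4700, 0.2500).
I(M;N) = Σ p(x,y)·log₂[p(x,y)/(p(x)p(y))].
  (r,α): 0.16·log₂(2.1164) = 0.1731
  (r,β): 0.09·log₂(0.7092) = -0.0446
  (r,γ): 0.02·log₂(0.2963) = -0.0351
  (s,α): 0.12·log₂(0.5871) = -0.0922
  (s,β): 0.38·log₂(1.1075) = 0.0560
  (s,γ): 0.23·log₂(1.2603) = 0.0768
Sum = 0.134 bits.

0.134 bits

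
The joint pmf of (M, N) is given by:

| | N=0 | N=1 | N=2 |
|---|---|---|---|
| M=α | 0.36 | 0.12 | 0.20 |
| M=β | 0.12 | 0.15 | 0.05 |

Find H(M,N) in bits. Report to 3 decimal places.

H(M,N) = −Σ p(x,y)·log₂ p(x,y) over all 6 cells.
  cell (α,0): −0.36·log₂0.36 = 0.5306
  cell (α,1): −0.12·log₂0.12 = 0.3671
  cell (α,2): −0.20·log₂0.20 = 0.4644
  cell (β,0): −0.12·log₂0.12 = 0.3671
  cell (β,1): −0.15·log₂0.15 = 0.4105
  cell (β,2): −0.05·log₂0.05 = 0.2161
Sum = 2.356 bits.

2.356 bits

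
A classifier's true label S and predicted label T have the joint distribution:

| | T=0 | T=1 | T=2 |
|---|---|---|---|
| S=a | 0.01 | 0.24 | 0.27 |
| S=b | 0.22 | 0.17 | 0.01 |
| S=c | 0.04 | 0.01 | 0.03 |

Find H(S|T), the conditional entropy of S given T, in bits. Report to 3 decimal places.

Chain rule: H(S|T) = H(S,T) − H(T).
Marginals: p(S) = (0.5200, 0.4000, 0.0800), p(T) = (0.2700, 0.4200, 0.3100).
H(S,T) = 2.4562 bits; H(T) = 1.5595 bits.
H(S|T) = 2.4562 − 1.5595 = 0.897 bits.

0.897 bits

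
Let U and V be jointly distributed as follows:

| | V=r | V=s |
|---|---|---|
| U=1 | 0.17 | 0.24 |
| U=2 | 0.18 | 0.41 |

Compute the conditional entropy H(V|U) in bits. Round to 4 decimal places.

Marginals: p(U) = (0.4100, 0.5900), p(V) = (0.3500, 0.6500).
H(V|U) = Σ p(U) · H(V|U=·).
  U=1: p=0.4100, H(V|U=1) = 0.9789
  U=2: p=0.5900, H(V|U=2) = 0.8874
Weighted sum = 0.9249 bits.

0.9249 bits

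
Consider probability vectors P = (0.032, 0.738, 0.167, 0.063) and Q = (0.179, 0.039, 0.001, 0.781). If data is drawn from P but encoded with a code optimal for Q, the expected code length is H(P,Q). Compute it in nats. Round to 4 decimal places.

3.6184 nats

H(P,Q) = −Σ p·ln q.
  −0.032·ln(0.179) = 0.05505
  −0.738·ln(0.039) = 2.39421
  −0.167·ln(0.001) = 1.15360
  −0.063·ln(0.781) = 0.01557
H(P,Q) = 3.6184 nats.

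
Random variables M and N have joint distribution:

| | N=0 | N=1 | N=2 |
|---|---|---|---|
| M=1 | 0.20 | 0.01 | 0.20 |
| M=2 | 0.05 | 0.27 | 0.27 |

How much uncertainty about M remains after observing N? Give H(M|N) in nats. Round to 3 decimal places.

0.489 nats

Chain rule: H(M|N) = H(M,N) − H(N).
Marginals: p(M) = (0.4100, 0.5900), p(N) = (0.2500, 0.2800, 0.4700).
H(M,N) = 1.5467 nats; H(N) = 1.0579 nats.
H(M|N) = 1.5467 − 1.0579 = 0.489 nats.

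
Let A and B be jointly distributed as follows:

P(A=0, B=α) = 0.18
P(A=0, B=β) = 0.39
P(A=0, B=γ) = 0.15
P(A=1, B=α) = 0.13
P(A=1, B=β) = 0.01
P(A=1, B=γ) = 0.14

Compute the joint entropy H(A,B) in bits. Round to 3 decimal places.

H(A,B) = −Σ p(x,y)·log₂ p(x,y) over all 6 cells.
  cell (0,α): −0.18·log₂0.18 = 0.4453
  cell (0,β): −0.39·log₂0.39 = 0.5298
  cell (0,γ): −0.15·log₂0.15 = 0.4105
  cell (1,α): −0.13·log₂0.13 = 0.3826
  cell (1,β): −0.01·log₂0.01 = 0.0664
  cell (1,γ): −0.14·log₂0.14 = 0.3971
Sum = 2.232 bits.

2.232 bits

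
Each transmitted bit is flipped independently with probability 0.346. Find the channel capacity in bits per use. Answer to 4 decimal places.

0.0696 bits

Binary symmetric channel: C = 1 − h₂(ε) where h₂ is the binary entropy function.
h₂(0.346) = −0.346·log₂0.346 − 0.654·log₂0.654 = 0.9304.
C = 1 − 0.9304 = 0.0696 bits per channel use.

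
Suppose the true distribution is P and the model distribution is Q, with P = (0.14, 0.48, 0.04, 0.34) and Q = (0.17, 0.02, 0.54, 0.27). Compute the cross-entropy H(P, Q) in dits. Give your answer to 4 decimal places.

H(P,Q) = −Σ p·log₁₀ q.
  −0.14·log₁₀(0.17) = 0.10774
  −0.48·log₁₀(0.02) = 0.81551
  −0.04·log₁₀(0.54) = 0.01070
  −0.34·log₁₀(0.27) = 0.19334
H(P,Q) = 1.1273 dits.

1.1273 dits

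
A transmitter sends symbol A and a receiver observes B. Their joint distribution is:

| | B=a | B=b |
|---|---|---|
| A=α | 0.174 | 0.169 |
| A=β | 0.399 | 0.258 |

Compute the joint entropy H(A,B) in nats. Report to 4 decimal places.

H(A,B) = −Σ p(x,y)·ln p(x,y) over all 4 cells.
  cell (α,a): −0.174·ln0.174 = 0.30427
  cell (α,b): −0.169·ln0.169 = 0.30046
  cell (β,a): −0.399·ln0.399 = 0.36660
  cell (β,b): −0.258·ln0.258 = 0.34954
Sum = 1.3209 nats.

1.3209 nats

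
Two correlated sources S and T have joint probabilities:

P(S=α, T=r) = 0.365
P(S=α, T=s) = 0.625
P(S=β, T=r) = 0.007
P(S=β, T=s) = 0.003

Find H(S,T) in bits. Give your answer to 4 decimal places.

H(S,T) = −Σ p(x,y)·log₂ p(x,y) over all 4 cells.
  cell (α,r): −0.365·log₂0.365 = 0.53072
  cell (α,s): −0.625·log₂0.625 = 0.42379
  cell (β,r): −0.007·log₂0.007 = 0.05011
  cell (β,s): −0.003·log₂0.003 = 0.02514
Sum = 1.0298 bits.

1.0298 bits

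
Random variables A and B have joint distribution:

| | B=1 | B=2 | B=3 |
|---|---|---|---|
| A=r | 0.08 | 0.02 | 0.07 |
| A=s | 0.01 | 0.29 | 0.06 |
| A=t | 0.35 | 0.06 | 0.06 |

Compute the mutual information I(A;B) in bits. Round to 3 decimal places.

0.466 bits

Marginals: p(A) = (0.1700, 0.3600, 0.4700), p(B) = (0.4400, 0.3700, 0.1900).
I(A;B) = H(A) + H(B) − H(A,B).
H(A) = 1.4772, H(B) = 1.5071, H(A,B) = 2.5180.
I(A;B) = 1.4772 + 1.5071 − 2.5180 = 0.466 bits.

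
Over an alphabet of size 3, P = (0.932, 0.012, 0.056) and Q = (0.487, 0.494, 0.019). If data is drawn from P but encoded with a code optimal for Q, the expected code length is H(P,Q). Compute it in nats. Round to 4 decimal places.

0.9010 nats

H(P,Q) = −Σ p·ln q.
  −0.932·ln(0.487) = 0.67057
  −0.012·ln(0.494) = 0.00846
  −0.056·ln(0.019) = 0.22195
H(P,Q) = 0.9010 nats.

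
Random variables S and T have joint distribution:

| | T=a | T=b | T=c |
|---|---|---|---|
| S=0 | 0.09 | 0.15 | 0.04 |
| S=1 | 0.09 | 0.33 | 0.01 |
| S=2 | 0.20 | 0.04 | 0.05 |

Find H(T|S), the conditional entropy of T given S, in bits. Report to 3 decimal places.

Marginals: p(S) = (0.2800, 0.4300, 0.2900), p(T) = (0.3800, 0.5200, 0.1000).
H(T|S) = Σ p(S) · H(T|S=·).
  S=0: p=0.2800, H(T|S=0) = 1.4098
  S=1: p=0.4300, H(T|S=1) = 0.8915
  S=2: p=0.2900, H(T|S=2) = 1.2011
Weighted sum = 1.126 bits.

1.126 bits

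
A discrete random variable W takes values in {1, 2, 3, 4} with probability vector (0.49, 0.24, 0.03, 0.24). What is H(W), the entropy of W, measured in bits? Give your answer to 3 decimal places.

H(W) = −Σ p·log₂ p.
  −(0.49)·log₂(0.49) = 0.5043
  −(0.24)·log₂(0.24) = 0.4941
  −(0.03)·log₂(0.03) = 0.1518
  −(0.24)·log₂(0.24) = 0.4941
Sum: 0.5043 + 0.4941 + 0.1518 + 0.4941 = 1.644 bits.

1.644 bits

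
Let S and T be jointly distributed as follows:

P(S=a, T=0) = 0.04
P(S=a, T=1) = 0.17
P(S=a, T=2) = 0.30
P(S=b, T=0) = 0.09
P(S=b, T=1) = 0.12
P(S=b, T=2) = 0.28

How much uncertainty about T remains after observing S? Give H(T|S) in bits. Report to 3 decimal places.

Marginals: p(S) = (0.5100, 0.4900), p(T) = (0.1300, 0.2900, 0.5800).
H(T|S) = Σ p(S) · H(T|S=·).
  S=a: p=0.5100, H(T|S=a) = 1.2667
  S=b: p=0.4900, H(T|S=b) = 1.4075
Weighted sum = 1.336 bits.

1.336 bits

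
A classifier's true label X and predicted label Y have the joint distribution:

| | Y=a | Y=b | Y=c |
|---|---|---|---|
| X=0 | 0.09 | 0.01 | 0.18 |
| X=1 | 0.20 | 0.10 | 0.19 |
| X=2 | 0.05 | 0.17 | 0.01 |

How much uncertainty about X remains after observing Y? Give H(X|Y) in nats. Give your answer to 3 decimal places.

Chain rule: H(X|Y) = H(X,Y) − H(Y).
Marginals: p(X) = (0.2800, 0.4900, 0.2300), p(Y) = (0.3400, 0.2800, 0.3800).
H(X,Y) = 1.9362 nats; H(Y) = 1.0909 nats.
H(X|Y) = 1.9362 − 1.0909 = 0.845 nats.

0.845 nats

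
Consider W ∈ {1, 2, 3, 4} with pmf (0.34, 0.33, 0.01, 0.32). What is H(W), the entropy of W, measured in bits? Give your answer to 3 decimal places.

1.649 bits

H(W) = −Σ p·log₂ p.
  −(0.34)·log₂(0.34) = 0.5292
  −(0.33)·log₂(0.33) = 0.5278
  −(0.01)·log₂(0.01) = 0.0664
  −(0.32)·log₂(0.32) = 0.5260
Sum: 0.5292 + 0.5278 + 0.0664 + 0.5260 = 1.649 bits.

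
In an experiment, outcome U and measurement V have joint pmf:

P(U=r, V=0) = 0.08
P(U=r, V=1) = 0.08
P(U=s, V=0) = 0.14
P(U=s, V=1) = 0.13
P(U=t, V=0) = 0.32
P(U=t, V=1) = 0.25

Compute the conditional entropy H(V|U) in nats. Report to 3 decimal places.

0.689 nats

Chain rule: H(V|U) = H(U,V) − H(U).
Marginals: p(U) = (0.1600, 0.2700, 0.5700), p(V) = (0.5400, 0.4600).
H(U,V) = 1.6558 nats; H(U) = 0.9671 nats.
H(V|U) = 1.6558 − 0.9671 = 0.689 nats.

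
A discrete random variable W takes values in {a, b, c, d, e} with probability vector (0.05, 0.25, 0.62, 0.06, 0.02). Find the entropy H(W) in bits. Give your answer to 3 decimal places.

1.500 bits

H(W) = −Σ p·log₂ p.
  −(0.05)·log₂(0.05) = 0.2161
  −(0.25)·log₂(0.25) = 0.5000
  −(0.62)·log₂(0.62) = 0.4276
  −(0.06)·log₂(0.06) = 0.2435
  −(0.02)·log₂(0.02) = 0.1129
Sum: 0.2161 + 0.5000 + 0.4276 + 0.2435 + 0.1129 = 1.500 bits.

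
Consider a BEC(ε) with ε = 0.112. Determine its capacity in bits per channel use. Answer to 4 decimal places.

0.8880 bits

Binary erasure channel: capacity C = 1 − ε.
C = 1 − 0.112 = 0.8880 bits per channel use.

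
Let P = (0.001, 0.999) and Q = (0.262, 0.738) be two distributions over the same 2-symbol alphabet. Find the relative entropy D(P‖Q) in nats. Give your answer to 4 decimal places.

0.2969 nats

D(P‖Q) = Σ p·ln(p/q).
  0.001·ln(0.001/0.262) = -0.00557
  0.999·ln(0.999/0.738) = 0.30251
D(P‖Q) = 0.2969 nats.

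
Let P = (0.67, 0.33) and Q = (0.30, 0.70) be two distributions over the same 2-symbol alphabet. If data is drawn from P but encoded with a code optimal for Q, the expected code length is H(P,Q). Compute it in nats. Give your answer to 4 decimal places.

0.9244 nats

H(P,Q) = −Σ p·ln q.
  −0.67·ln(0.30) = 0.80666
  −0.33·ln(0.70) = 0.11770
H(P,Q) = 0.9244 nats.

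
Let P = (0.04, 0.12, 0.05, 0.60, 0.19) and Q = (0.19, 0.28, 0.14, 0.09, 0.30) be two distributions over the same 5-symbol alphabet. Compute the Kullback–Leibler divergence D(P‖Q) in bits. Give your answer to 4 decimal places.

D(P‖Q) = Σ p·log₂(p/q).
  0.04·log₂(0.04/0.19) = -0.08992
  0.12·log₂(0.12/0.28) = -0.14669
  0.05·log₂(0.05/0.14) = -0.07427
  0.60·log₂(0.60/0.09) = 1.64218
  0.19·log₂(0.19/0.30) = -0.12520
D(P‖Q) = 1.2061 bits.

1.2061 bits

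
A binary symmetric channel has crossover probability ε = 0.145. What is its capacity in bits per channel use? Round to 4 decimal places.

Binary symmetric channel: C = 1 − h₂(ε) where h₂ is the binary entropy function.
h₂(0.145) = −0.145·log₂0.145 − 0.855·log₂0.855 = 0.5972.
C = 1 − 0.5972 = 0.4028 bits per channel use.

0.4028 bits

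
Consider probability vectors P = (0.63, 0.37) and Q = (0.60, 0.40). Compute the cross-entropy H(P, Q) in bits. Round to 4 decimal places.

0.9534 bits

H(P,Q) = −Σ p·log₂ q.
  −0.63·log₂(0.60) = 0.46429
  −0.37·log₂(0.40) = 0.48911
H(P,Q) = 0.9534 bits.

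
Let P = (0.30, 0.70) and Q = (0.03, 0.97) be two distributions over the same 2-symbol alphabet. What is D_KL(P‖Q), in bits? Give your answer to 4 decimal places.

D(P‖Q) = Σ p·log₂(p/q).
  0.30·log₂(0.30/0.03) = 0.99658
  0.70·log₂(0.70/0.97) = -0.32944
D(P‖Q) = 0.6671 bits.

0.6671 bits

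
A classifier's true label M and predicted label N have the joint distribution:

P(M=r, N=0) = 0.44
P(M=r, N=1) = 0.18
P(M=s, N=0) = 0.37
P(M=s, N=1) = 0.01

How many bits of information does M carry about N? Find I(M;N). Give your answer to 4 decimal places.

0.0959 bits

Marginals: p(M) = (0.6200, 0.3800), p(N) = (0.8100, 0.1900).
I(M;N) = Σ p(x,y)·log₂[p(x,y)/(p(x)p(y))].
  (r,0): 0.44·log₂(0.8761) = -0.08393
  (r,1): 0.18·log₂(1.5280) = 0.11010
  (s,0): 0.37·log₂(1.2021) = 0.09825
  (s,1): 0.01·log₂(0.1385) = -0.02852
Sum = 0.0959 bits.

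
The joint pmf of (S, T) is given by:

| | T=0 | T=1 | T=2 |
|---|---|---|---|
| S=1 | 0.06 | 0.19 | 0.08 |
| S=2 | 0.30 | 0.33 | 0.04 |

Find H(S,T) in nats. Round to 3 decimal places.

1.542 nats

H(S,T) = −Σ p(x,y)·ln p(x,y) over all 6 cells.
  cell (1,0): −0.06·ln0.06 = 0.1688
  cell (1,1): −0.19·ln0.19 = 0.3155
  cell (1,2): −0.08·ln0.08 = 0.2021
  cell (2,0): −0.30·ln0.30 = 0.3612
  cell (2,1): −0.33·ln0.33 = 0.3659
  cell (2,2): −0.04·ln0.04 = 0.1288
Sum = 1.542 nats.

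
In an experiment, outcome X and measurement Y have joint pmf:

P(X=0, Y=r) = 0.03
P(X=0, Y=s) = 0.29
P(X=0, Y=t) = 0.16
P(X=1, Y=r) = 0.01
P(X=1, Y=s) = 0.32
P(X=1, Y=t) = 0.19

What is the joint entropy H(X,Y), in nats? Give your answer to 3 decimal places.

1.484 nats

H(X,Y) = −Σ p(x,y)·ln p(x,y) over all 6 cells.
  cell (0,r): −0.03·ln0.03 = 0.1052
  cell (0,s): −0.29·ln0.29 = 0.3590
  cell (0,t): −0.16·ln0.16 = 0.2932
  cell (1,r): −0.01·ln0.01 = 0.0461
  cell (1,s): −0.32·ln0.32 = 0.3646
  cell (1,t): −0.19·ln0.19 = 0.3155
Sum = 1.484 nats.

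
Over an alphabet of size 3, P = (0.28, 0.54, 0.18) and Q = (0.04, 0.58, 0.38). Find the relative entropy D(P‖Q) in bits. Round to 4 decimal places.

0.5363 bits

D(P‖Q) = Σ p·log₂(p/q).
  0.28·log₂(0.28/0.04) = 0.78606
  0.54·log₂(0.54/0.58) = -0.05567
  0.18·log₂(0.18/0.38) = -0.19404
D(P‖Q) = 0.5363 bits.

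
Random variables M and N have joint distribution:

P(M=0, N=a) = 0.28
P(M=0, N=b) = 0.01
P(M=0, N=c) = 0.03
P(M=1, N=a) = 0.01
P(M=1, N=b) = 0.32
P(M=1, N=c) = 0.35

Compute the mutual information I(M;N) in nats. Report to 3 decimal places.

0.434 nats

Marginals: p(M) = (0.3200, 0.6800), p(N) = (0.2900, 0.3300, 0.3800).
I(M;N) = H(M) + H(N) − H(M,N).
H(M) = 0.6269, H(N) = 1.0925, H(M,N) = 1.2858.
I(M;N) = 0.6269 + 1.0925 − 1.2858 = 0.434 nats.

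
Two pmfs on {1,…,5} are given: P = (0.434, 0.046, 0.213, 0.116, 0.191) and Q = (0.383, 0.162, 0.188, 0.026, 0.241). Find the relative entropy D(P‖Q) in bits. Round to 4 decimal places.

0.2193 bits

D(P‖Q) = Σ p·log₂(p/q).
  0.434·log₂(0.434/0.383) = 0.07827
  0.046·log₂(0.046/0.162) = -0.08355
  0.213·log₂(0.213/0.188) = 0.03837
  0.116·log₂(0.116/0.026) = 0.25027
  0.191·log₂(0.191/0.241) = -0.06407
D(P‖Q) = 0.2193 bits.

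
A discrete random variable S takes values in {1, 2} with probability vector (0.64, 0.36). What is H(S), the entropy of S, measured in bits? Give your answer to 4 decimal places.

H(S) = −Σ p·log₂ p.
  −(0.64)·log₂(0.64) = 0.41207
  −(0.36)·log₂(0.36) = 0.53062
Sum: 0.41207 + 0.53062 = 0.9427 bits.

0.9427 bits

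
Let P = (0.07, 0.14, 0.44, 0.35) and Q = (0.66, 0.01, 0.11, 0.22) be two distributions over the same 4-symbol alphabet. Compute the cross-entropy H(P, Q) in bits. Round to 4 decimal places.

3.1378 bits

H(P,Q) = −Σ p·log₂ q.
  −0.07·log₂(0.66) = 0.04196
  −0.14·log₂(0.01) = 0.93014
  −0.44·log₂(0.11) = 1.40115
  −0.35·log₂(0.22) = 0.76455
H(P,Q) = 3.1378 bits.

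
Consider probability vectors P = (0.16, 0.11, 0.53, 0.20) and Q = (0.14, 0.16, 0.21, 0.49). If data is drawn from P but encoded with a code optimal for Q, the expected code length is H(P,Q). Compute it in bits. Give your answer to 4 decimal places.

2.1438 bits

H(P,Q) = −Σ p·log₂ q.
  −0.16·log₂(0.14) = 0.45384
  −0.11·log₂(0.16) = 0.29082
  −0.53·log₂(0.21) = 1.19332
  −0.20·log₂(0.49) = 0.20583
H(P,Q) = 2.1438 bits.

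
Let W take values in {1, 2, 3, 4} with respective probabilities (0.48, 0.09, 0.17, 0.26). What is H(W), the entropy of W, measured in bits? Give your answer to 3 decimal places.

1.761 bits

H(W) = −Σ p·log₂ p.
  −(0.48)·log₂(0.48) = 0.5083
  −(0.09)·log₂(0.09) = 0.3127
  −(0.17)·log₂(0.17) = 0.4346
  −(0.26)·log₂(0.26) = 0.5053
Sum: 0.5083 + 0.3127 + 0.4346 + 0.5053 = 1.761 bits.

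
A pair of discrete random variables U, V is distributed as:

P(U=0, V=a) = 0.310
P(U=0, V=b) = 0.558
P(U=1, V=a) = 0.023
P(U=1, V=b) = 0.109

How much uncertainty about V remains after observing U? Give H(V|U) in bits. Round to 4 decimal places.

Chain rule: H(V|U) = H(U,V) − H(U).
Marginals: p(U) = (0.8680, 0.1320), p(V) = (0.3330, 0.6670).
H(U,V) = 1.4672 bits; H(U) = 0.5629 bits.
H(V|U) = 1.4672 − 0.5629 = 0.9043 bits.

0.9043 bits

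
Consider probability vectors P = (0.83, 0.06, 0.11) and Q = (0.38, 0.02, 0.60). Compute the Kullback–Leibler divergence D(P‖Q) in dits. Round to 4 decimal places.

D(P‖Q) = Σ p·log₁₀(p/q).
  0.83·log₁₀(0.83/0.38) = 0.28161
  0.06·log₁₀(0.06/0.02) = 0.02863
  0.11·log₁₀(0.11/0.60) = -0.08104
D(P‖Q) = 0.2292 dits.

0.2292 dits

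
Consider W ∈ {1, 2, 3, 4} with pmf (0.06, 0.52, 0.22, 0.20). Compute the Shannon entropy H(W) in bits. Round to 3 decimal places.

H(W) = −Σ p·log₂ p.
  −(0.06)·log₂(0.06) = 0.2435
  −(0.52)·log₂(0.52) = 0.4906
  −(0.22)·log₂(0.22) = 0.4806
  −(0.20)·log₂(0.20) = 0.4644
Sum: 0.2435 + 0.4906 + 0.4806 + 0.4644 = 1.679 bits.

1.679 bits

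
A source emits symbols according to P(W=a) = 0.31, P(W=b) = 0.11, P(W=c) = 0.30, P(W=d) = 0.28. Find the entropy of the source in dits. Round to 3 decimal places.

H(W) = −Σ p·log₁₀ p.
  −(0.31)·log₁₀(0.31) = 0.1577
  −(0.11)·log₁₀(0.11) = 0.1054
  −(0.30)·log₁₀(0.30) = 0.1569
  −(0.28)·log₁₀(0.28) = 0.1548
Sum: 0.1577 + 0.1054 + 0.1569 + 0.1548 = 0.575 dits.

0.575 dits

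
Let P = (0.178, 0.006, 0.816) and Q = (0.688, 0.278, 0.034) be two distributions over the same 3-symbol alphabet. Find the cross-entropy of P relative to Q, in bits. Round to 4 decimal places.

H(P,Q) = −Σ p·log₂ q.
  −0.178·log₂(0.688) = 0.09603
  −0.006·log₂(0.278) = 0.01108
  −0.816·log₂(0.034) = 3.98071
H(P,Q) = 4.0878 bits.

4.0878 bits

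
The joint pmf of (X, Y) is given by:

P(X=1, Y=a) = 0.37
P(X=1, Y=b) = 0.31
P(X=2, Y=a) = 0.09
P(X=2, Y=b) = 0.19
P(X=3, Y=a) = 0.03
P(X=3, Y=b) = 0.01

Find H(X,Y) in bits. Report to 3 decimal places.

2.041 bits

H(X,Y) = −Σ p(x,y)·log₂ p(x,y) over all 6 cells.
  cell (1,a): −0.37·log₂0.37 = 0.5307
  cell (1,b): −0.31·log₂0.31 = 0.5238
  cell (2,a): −0.09·log₂0.09 = 0.3127
  cell (2,b): −0.19·log₂0.19 = 0.4552
  cell (3,a): −0.03·log₂0.03 = 0.1518
  cell (3,b): −0.01·log₂0.01 = 0.0664
Sum = 2.041 bits.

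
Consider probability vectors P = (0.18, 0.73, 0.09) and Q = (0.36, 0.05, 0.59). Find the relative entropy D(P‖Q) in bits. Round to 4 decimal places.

2.3994 bits

D(P‖Q) = Σ p·log₂(p/q).
  0.18·log₂(0.18/0.36) = -0.18000
  0.73·log₂(0.73/0.05) = 2.82356
  0.09·log₂(0.09/0.59) = -0.24414
D(P‖Q) = 2.3994 bits.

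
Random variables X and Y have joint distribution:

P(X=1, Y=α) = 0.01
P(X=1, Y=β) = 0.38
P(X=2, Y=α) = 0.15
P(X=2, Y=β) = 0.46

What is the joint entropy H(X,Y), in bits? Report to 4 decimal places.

1.5228 bits

H(X,Y) = −Σ p(x,y)·log₂ p(x,y) over all 4 cells.
  cell (1,α): −0.01·log₂0.01 = 0.06644
  cell (1,β): −0.38·log₂0.38 = 0.53045
  cell (2,α): −0.15·log₂0.15 = 0.41054
  cell (2,β): −0.46·log₂0.46 = 0.51534
Sum = 1.5228 bits.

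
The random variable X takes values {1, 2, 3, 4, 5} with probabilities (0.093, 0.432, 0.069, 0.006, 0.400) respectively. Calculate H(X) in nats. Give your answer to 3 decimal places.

H(X) = −Σ p·ln p.
  −(0.093)·ln(0.093) = 0.2209
  −(0.432)·ln(0.432) = 0.3626
  −(0.069)·ln(0.069) = 0.1845
  −(0.006)·ln(0.006) = 0.0307
  −(0.400)·ln(0.400) = 0.3665
Sum: 0.2209 + 0.3626 + 0.1845 + 0.0307 + 0.3665 = 1.165 nats.

1.165 nats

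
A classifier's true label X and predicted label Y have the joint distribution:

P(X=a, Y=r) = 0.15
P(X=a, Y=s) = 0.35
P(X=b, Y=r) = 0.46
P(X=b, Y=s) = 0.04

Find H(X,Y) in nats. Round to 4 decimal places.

1.1380 nats

H(X,Y) = −Σ p(x,y)·ln p(x,y) over all 4 cells.
  cell (a,r): −0.15·ln0.15 = 0.28457
  cell (a,s): −0.35·ln0.35 = 0.36744
  cell (b,r): −0.46·ln0.46 = 0.35720
  cell (b,s): −0.04·ln0.04 = 0.12876
Sum = 1.1380 nats.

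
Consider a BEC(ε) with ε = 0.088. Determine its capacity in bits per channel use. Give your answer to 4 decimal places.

0.9120 bits

Binary erasure channel: capacity C = 1 − ε.
C = 1 − 0.088 = 0.9120 bits per channel use.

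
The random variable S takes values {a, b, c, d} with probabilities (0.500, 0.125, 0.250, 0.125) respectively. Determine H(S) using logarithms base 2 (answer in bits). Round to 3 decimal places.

H(S) = −Σ p·log₂ p.
  −(0.500)·log₂(0.500) = 0.5000
  −(0.125)·log₂(0.125) = 0.3750
  −(0.250)·log₂(0.250) = 0.5000
  −(0.125)·log₂(0.125) = 0.3750
Sum: 0.5000 + 0.3750 + 0.5000 + 0.3750 = 1.750 bits.

1.750 bits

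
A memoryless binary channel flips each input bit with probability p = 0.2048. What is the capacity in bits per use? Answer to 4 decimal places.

Binary symmetric channel: C = 1 − h₂(ε) where h₂ is the binary entropy function.
h₂(0.2048) = −0.2048·log₂0.2048 − 0.7952·log₂0.7952 = 0.7314.
C = 1 − 0.7314 = 0.2686 bits per channel use.

0.2686 bits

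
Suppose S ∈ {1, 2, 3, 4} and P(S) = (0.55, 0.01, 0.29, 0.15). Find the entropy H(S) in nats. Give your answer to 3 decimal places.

H(S) = −Σ p·ln p.
  −(0.55)·ln(0.55) = 0.3288
  −(0.01)·ln(0.01) = 0.0461
  −(0.29)·ln(0.29) = 0.3590
  −(0.15)·ln(0.15) = 0.2846
Sum: 0.3288 + 0.0461 + 0.3590 + 0.2846 = 1.018 nats.

1.018 nats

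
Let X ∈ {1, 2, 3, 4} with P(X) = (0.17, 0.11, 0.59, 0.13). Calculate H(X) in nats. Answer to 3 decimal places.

H(X) = −Σ p·ln p.
  −(0.17)·ln(0.17) = 0.3012
  −(0.11)·ln(0.11) = 0.2428
  −(0.59)·ln(0.59) = 0.3113
  −(0.13)·ln(0.13) = 0.2652
Sum: 0.3012 + 0.2428 + 0.3113 + 0.2652 = 1.121 nats.

1.121 nats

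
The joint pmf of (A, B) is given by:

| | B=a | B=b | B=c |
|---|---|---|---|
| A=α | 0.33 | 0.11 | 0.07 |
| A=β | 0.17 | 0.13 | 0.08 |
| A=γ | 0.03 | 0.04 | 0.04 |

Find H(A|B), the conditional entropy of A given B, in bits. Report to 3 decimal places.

1.324 bits

Chain rule: H(A|B) = H(A,B) − H(B).
Marginals: p(A) = (0.5100, 0.3800, 0.1100), p(B) = (0.5300, 0.2800, 0.1900).
H(A,B) = 2.7787 bits; H(B) = 1.4549 bits.
H(A|B) = 2.7787 − 1.4549 = 1.324 bits.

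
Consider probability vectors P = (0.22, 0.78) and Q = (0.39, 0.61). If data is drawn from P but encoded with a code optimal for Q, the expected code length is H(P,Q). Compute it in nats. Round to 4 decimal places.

0.5927 nats

H(P,Q) = −Σ p·ln q.
  −0.22·ln(0.39) = 0.20715
  −0.78·ln(0.61) = 0.38555
H(P,Q) = 0.5927 nats.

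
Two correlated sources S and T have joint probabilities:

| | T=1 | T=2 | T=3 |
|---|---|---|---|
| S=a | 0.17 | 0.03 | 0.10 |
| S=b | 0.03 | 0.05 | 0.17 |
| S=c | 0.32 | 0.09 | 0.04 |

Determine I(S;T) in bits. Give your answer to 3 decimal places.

0.243 bits

Marginals: p(S) = (0.3000, 0.2500, 0.4500), p(T) = (0.5200, 0.1700, 0.3100).
I(S;T) = Σ p(x,y)·log₂[p(x,y)/(p(x)p(y))].
  (a,1): 0.17·log₂(1.0897) = 0.0211
  (a,2): 0.03·log₂(0.5882) = -0.0230
  (a,3): 0.10·log₂(1.0753) = 0.0105
  (b,1): 0.03·log₂(0.2308) = -0.0635
  (b,2): 0.05·log₂(1.1765) = 0.0117
  (b,3): 0.17·log₂(2.1935) = 0.1927
  (c,1): 0.32·log₂(1.3675) = 0.1445
  (c,2): 0.09·log₂(1.1765) = 0.0211
  (c,3): 0.04·log₂(0.2867) = -0.0721
Sum = 0.243 bits.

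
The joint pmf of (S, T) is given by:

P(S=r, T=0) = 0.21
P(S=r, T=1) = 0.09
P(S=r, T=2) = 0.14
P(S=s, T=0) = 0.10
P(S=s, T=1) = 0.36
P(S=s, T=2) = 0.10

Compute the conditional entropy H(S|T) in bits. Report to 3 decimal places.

0.841 bits

Marginals: p(S) = (0.4400, 0.5600), p(T) = (0.3100, 0.4500, 0.2400).
H(S|T) = Σ p(T) · H(S|T=·).
  T=0: p=0.3100, H(S|T=0) = 0.9072
  T=1: p=0.4500, H(S|T=1) = 0.7219
  T=2: p=0.2400, H(S|T=2) = 0.9799
Weighted sum = 0.841 bits.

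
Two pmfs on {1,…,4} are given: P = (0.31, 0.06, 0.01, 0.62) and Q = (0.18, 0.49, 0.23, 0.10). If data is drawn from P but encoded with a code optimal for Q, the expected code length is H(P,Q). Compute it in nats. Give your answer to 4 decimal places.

H(P,Q) = −Σ p·ln q.
  −0.31·ln(0.18) = 0.53159
  −0.06·ln(0.49) = 0.04280
  −0.01·ln(0.23) = 0.01470
  −0.62·ln(0.10) = 1.42760
H(P,Q) = 2.0167 nats.

2.0167 nats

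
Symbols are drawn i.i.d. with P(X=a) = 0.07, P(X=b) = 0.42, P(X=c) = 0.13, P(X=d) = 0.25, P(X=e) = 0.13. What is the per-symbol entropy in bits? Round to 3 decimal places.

2.059 bits

H(X) = −Σ p·log₂ p.
  −(0.07)·log₂(0.07) = 0.2686
  −(0.42)·log₂(0.42) = 0.5256
  −(0.13)·log₂(0.13) = 0.3826
  −(0.25)·log₂(0.25) = 0.5000
  −(0.13)·log₂(0.13) = 0.3826
Sum: 0.2686 + 0.5256 + 0.3826 + 0.5000 + 0.3826 = 2.059 bits.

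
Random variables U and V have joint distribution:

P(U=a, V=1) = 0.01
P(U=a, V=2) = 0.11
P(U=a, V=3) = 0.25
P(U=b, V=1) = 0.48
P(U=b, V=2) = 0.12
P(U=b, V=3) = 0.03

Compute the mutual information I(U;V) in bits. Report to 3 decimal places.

Marginals: p(U) = (0.3700, 0.6300), p(V) = (0.4900, 0.2300, 0.2800).
I(U;V) = Σ p(x,y)·log₂[p(x,y)/(p(x)p(y))].
  (a,1): 0.01·log₂(0.0552) = -0.0418
  (a,2): 0.11·log₂(1.2926) = 0.0407
  (a,3): 0.25·log₂(2.4131) = 0.3177
  (b,1): 0.48·log₂(1.5549) = 0.3057
  (b,2): 0.12·log₂(0.8282) = -0.0326
  (b,3): 0.03·log₂(0.1701) = -0.0767
Sum = 0.513 bits.

0.513 bits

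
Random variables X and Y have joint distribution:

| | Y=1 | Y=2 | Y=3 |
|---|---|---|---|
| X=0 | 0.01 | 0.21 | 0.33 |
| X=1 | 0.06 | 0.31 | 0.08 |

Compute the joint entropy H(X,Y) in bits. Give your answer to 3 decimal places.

H(X,Y) = −Σ p(x,y)·log₂ p(x,y) over all 6 cells.
  cell (0,1): −0.01·log₂0.01 = 0.0664
  cell (0,2): −0.21·log₂0.21 = 0.4728
  cell (0,3): −0.33·log₂0.33 = 0.5278
  cell (1,1): −0.06·log₂0.06 = 0.2435
  cell (1,2): −0.31·log₂0.31 = 0.5238
  cell (1,3): −0.08·log₂0.08 = 0.2915
Sum = 2.126 bits.

2.126 bits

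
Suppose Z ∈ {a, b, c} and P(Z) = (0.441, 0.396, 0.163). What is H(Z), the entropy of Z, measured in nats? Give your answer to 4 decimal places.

1.0236 nats

H(Z) = −Σ p·ln p.
  −(0.441)·ln(0.441) = 0.36105
  −(0.396)·ln(0.396) = 0.36683
  −(0.163)·ln(0.163) = 0.29568
Sum: 0.36105 + 0.36683 + 0.29568 = 1.0236 nats.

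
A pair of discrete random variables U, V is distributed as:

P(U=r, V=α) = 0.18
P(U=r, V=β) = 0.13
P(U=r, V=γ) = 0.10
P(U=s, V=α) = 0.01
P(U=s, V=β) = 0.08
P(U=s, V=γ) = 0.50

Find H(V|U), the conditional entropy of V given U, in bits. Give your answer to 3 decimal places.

1.042 bits

Marginals: p(U) = (0.4100, 0.5900), p(V) = (0.1900, 0.2100, 0.6000).
H(V|U) = Σ p(U) · H(V|U=·).
  U=r: p=0.4100, H(V|U=r) = 1.5433
  U=s: p=0.5900, H(V|U=s) = 0.6929
Weighted sum = 1.042 bits.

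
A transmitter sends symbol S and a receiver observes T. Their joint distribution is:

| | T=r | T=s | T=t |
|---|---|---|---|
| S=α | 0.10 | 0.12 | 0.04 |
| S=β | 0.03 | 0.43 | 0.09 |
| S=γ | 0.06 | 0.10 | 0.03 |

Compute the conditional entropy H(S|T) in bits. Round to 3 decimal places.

Chain rule: H(S|T) = H(S,T) − H(T).
Marginals: p(S) = (0.2600, 0.5500, 0.1900), p(T) = (0.1900, 0.6500, 0.1600).
H(S,T) = 2.6005 bits; H(T) = 1.2822 bits.
H(S|T) = 2.6005 − 1.2822 = 1.318 bits.

1.318 bits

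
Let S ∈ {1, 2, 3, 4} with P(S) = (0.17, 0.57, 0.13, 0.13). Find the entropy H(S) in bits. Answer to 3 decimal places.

1.662 bits

H(S) = −Σ p·log₂ p.
  −(0.17)·log₂(0.17) = 0.4346
  −(0.57)·log₂(0.57) = 0.4623
  −(0.13)·log₂(0.13) = 0.3826
  −(0.13)·log₂(0.13) = 0.3826
Sum: 0.4346 + 0.4623 + 0.3826 + 0.3826 = 1.662 bits.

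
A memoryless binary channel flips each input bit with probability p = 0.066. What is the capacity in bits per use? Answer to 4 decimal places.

0.6492 bits

Binary symmetric channel: C = 1 − h₂(ε) where h₂ is the binary entropy function.
h₂(0.066) = −0.066·log₂0.066 − 0.934·log₂0.934 = 0.3508.
C = 1 − 0.3508 = 0.6492 bits per channel use.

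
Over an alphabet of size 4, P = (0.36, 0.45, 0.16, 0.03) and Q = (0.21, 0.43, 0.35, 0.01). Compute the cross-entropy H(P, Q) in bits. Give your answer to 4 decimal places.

1.8001 bits

H(P,Q) = −Σ p·log₂ q.
  −0.36·log₂(0.21) = 0.81055
  −0.45·log₂(0.43) = 0.54792
  −0.16·log₂(0.35) = 0.24233
  −0.03·log₂(0.01) = 0.19932
H(P,Q) = 1.8001 bits.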